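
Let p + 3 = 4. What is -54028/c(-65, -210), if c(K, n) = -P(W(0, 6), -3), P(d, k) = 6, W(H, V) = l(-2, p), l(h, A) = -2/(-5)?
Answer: 27014/3 ≈ 9004.7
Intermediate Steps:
p = 1 (p = -3 + 4 = 1)
l(h, A) = 2/5 (l(h, A) = -2*(-1/5) = 2/5)
W(H, V) = 2/5
c(K, n) = -6 (c(K, n) = -1*6 = -6)
-54028/c(-65, -210) = -54028/(-6) = -54028*(-1/6) = 27014/3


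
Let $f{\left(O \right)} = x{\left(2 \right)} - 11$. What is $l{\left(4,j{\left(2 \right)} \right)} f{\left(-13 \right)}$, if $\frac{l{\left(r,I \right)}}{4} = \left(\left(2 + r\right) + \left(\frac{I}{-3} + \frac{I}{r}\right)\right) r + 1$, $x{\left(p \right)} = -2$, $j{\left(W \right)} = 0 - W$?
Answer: $- \frac{4004}{3} \approx -1334.7$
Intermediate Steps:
$j{\left(W \right)} = - W$
$f{\left(O \right)} = -13$ ($f{\left(O \right)} = -2 - 11 = -13$)
$l{\left(r,I \right)} = 4 + 4 r \left(2 + r - \frac{I}{3} + \frac{I}{r}\right)$ ($l{\left(r,I \right)} = 4 \left(\left(\left(2 + r\right) + \left(\frac{I}{-3} + \frac{I}{r}\right)\right) r + 1\right) = 4 \left(\left(\left(2 + r\right) + \left(I \left(- \frac{1}{3}\right) + \frac{I}{r}\right)\right) r + 1\right) = 4 \left(\left(\left(2 + r\right) - \left(\frac{I}{3} - \frac{I}{r}\right)\right) r + 1\right) = 4 \left(\left(2 + r - \frac{I}{3} + \frac{I}{r}\right) r + 1\right) = 4 \left(r \left(2 + r - \frac{I}{3} + \frac{I}{r}\right) + 1\right) = 4 \left(1 + r \left(2 + r - \frac{I}{3} + \frac{I}{r}\right)\right) = 4 + 4 r \left(2 + r - \frac{I}{3} + \frac{I}{r}\right)$)
$l{\left(4,j{\left(2 \right)} \right)} f{\left(-13 \right)} = \left(4 + 4 \left(\left(-1\right) 2\right) + 4 \cdot 4^{2} + 8 \cdot 4 - \frac{4}{3} \left(\left(-1\right) 2\right) 4\right) \left(-13\right) = \left(4 + 4 \left(-2\right) + 4 \cdot 16 + 32 - \left(- \frac{8}{3}\right) 4\right) \left(-13\right) = \left(4 - 8 + 64 + 32 + \frac{32}{3}\right) \left(-13\right) = \frac{308}{3} \left(-13\right) = - \frac{4004}{3}$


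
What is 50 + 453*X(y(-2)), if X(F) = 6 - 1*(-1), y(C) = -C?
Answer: 3221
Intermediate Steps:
X(F) = 7 (X(F) = 6 + 1 = 7)
50 + 453*X(y(-2)) = 50 + 453*7 = 50 + 3171 = 3221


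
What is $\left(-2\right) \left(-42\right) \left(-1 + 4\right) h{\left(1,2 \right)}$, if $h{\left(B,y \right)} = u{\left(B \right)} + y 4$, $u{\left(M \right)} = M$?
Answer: $2268$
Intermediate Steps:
$h{\left(B,y \right)} = B + 4 y$ ($h{\left(B,y \right)} = B + y 4 = B + 4 y$)
$\left(-2\right) \left(-42\right) \left(-1 + 4\right) h{\left(1,2 \right)} = \left(-2\right) \left(-42\right) \left(-1 + 4\right) \left(1 + 4 \cdot 2\right) = 84 \cdot 3 \left(1 + 8\right) = 84 \cdot 3 \cdot 9 = 84 \cdot 27 = 2268$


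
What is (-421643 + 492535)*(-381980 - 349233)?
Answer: -51837151996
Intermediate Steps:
(-421643 + 492535)*(-381980 - 349233) = 70892*(-731213) = -51837151996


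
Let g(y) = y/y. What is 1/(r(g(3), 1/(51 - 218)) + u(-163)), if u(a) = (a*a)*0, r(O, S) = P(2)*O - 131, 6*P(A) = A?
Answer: -3/392 ≈ -0.0076531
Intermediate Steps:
P(A) = A/6
g(y) = 1
r(O, S) = -131 + O/3 (r(O, S) = ((⅙)*2)*O - 131 = O/3 - 131 = -131 + O/3)
u(a) = 0 (u(a) = a²*0 = 0)
1/(r(g(3), 1/(51 - 218)) + u(-163)) = 1/((-131 + (⅓)*1) + 0) = 1/((-131 + ⅓) + 0) = 1/(-392/3 + 0) = 1/(-392/3) = -3/392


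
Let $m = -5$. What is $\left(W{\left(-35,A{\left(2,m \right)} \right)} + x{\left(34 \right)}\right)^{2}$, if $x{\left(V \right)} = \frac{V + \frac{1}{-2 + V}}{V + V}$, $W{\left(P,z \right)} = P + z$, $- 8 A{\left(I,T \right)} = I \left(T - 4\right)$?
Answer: $\frac{4924530625}{4734976} \approx 1040.0$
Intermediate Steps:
$A{\left(I,T \right)} = - \frac{I \left(-4 + T\right)}{8}$ ($A{\left(I,T \right)} = - \frac{I \left(T - 4\right)}{8} = - \frac{I \left(-4 + T\right)}{8}$)
$x{\left(V \right)} = \frac{V + \frac{1}{-2 + V}}{2 V}$
$\left(W{\left(-35,A{\left(2,m \right)} \right)} + x{\left(34 \right)}\right)^{2} = \left(\left(-35 + \frac{1}{8} \cdot 2 \left(4 - -5\right)\right) + \frac{1 + 34^{2} - 68}{2 \cdot 34 \left(-2 + 34\right)}\right)^{2} = \left(\left(-35 + \frac{1}{8} \cdot 2 \left(4 + 5\right)\right) + \frac{1}{2} \cdot \frac{1}{34} \cdot \frac{1}{32} \left(1 + 1156 - 68\right)\right)^{2} = \left(\left(-35 + \frac{1}{8} \cdot 2 \cdot 9\right) + \frac{1}{2} \cdot \frac{1}{34} \cdot \frac{1}{32} \cdot 1089\right)^{2} = \left(\left(-35 + \frac{9}{4}\right) + \frac{1089}{2176}\right)^{2} = \left(- \frac{131}{4} + \frac{1089}{2176}\right)^{2} = \left(- \frac{70175}{2176}\right)^{2} = \frac{4924530625}{4734976}$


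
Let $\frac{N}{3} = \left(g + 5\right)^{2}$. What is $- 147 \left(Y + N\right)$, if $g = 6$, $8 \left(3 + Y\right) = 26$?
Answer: $- \frac{213591}{4} \approx -53398.0$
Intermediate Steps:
$Y = \frac{1}{4}$ ($Y = -3 + \frac{1}{8} \cdot 26 = -3 + \frac{13}{4} = \frac{1}{4} \approx 0.25$)
$N = 363$ ($N = 3 \left(6 + 5\right)^{2} = 3 \cdot 11^{2} = 3 \cdot 121 = 363$)
$- 147 \left(Y + N\right) = - 147 \left(\frac{1}{4} + 363\right) = \left(-147\right) \frac{1453}{4} = - \frac{213591}{4}$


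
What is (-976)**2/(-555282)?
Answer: -476288/277641 ≈ -1.7155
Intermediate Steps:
(-976)**2/(-555282) = 952576*(-1/555282) = -476288/277641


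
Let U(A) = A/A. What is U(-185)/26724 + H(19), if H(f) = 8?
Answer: 213793/26724 ≈ 8.0000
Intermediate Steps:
U(A) = 1
U(-185)/26724 + H(19) = 1/26724 + 8 = 213793/26724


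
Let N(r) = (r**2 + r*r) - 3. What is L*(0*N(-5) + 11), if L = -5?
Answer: -55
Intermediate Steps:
N(r) = -3 + 2*r**2 (N(r) = (r**2 + r**2) - 3 = 2*r**2 - 3 = -3 + 2*r**2)
L*(0*N(-5) + 11) = -5*(0*(-3 + 2*(-5)**2) + 11) = -5*(0*(-3 + 2*25) + 11) = -5*(0*(-3 + 50) + 11) = -5*(0*47 + 11) = -5*(0 + 11) = -5*11 = -55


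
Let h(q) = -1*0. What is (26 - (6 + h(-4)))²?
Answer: 400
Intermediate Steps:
h(q) = 0
(26 - (6 + h(-4)))² = (26 - (6 + 0))² = (26 - 1*6)² = (26 - 6)² = 20² = 400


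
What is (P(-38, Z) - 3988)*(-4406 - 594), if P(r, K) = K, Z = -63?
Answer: 20255000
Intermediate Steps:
(P(-38, Z) - 3988)*(-4406 - 594) = (-63 - 3988)*(-4406 - 594) = -4051*(-5000) = 20255000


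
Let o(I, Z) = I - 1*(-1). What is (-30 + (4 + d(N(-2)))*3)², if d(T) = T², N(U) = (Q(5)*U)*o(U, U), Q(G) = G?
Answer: 79524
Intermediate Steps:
o(I, Z) = 1 + I (o(I, Z) = I + 1 = 1 + I)
N(U) = 5*U*(1 + U) (N(U) = (5*U)*(1 + U) = 5*U*(1 + U))
(-30 + (4 + d(N(-2)))*3)² = (-30 + (4 + (5*(-2)*(1 - 2))²)*3)² = (-30 + (4 + (5*(-2)*(-1))²)*3)² = (-30 + (4 + 10²)*3)² = (-30 + (4 + 100)*3)² = (-30 + 104*3)² = (-30 + 312)² = 282² = 79524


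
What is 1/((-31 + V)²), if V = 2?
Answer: 1/841 ≈ 0.0011891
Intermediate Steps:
1/((-31 + V)²) = 1/((-31 + 2)²) = 1/((-29)²) = 1/841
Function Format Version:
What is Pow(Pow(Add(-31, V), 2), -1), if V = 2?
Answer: Rational(1, 841) ≈ 0.0011891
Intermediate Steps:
Pow(Pow(Add(-31, V), 2), -1) = Pow(Pow(Add(-31, 2), 2), -1) = Pow(Pow(-29, 2), -1) = Pow(841, -1) = Rational(1, 841)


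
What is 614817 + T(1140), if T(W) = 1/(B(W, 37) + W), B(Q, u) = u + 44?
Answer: 750691558/1221 ≈ 6.1482e+5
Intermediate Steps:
B(Q, u) = 44 + u
T(W) = 1/(81 + W) (T(W) = 1/((44 + 37) + W) = 1/(81 + W))
614817 + T(1140) = 614817 + 1/(81 + 1140) = 614817 + 1/1221 = 750691558/1221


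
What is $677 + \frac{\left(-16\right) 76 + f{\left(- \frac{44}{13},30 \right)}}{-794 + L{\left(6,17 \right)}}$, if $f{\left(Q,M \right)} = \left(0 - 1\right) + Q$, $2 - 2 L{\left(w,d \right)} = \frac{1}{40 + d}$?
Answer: $\frac{797445413}{1175239} \approx 678.54$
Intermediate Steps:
$L{\left(w,d \right)} = 1 - \frac{1}{2 \left(40 + d\right)}$
$f{\left(Q,M \right)} = -1 + Q$
$677 + \frac{\left(-16\right) 76 + f{\left(- \frac{44}{13},30 \right)}}{-794 + L{\left(6,17 \right)}} = 677 + \frac{\left(-16\right) 76 - \left(1 + \frac{44}{13}\right)}{-794 + \frac{\frac{79}{2} + 17}{40 + 17}} = 677 + \frac{-1216 - \frac{57}{13}}{-794 + \frac{1}{57} \cdot \frac{113}{2}} = 677 + \frac{-1216 - \frac{57}{13}}{-794 + \frac{113}{114}} = 677 - \frac{15865}{13 \left(- \frac{90403}{114}\right)} = 677 - - \frac{1808610}{1175239} = 677 + \frac{1808610}{1175239} = \frac{797445413}{1175239}$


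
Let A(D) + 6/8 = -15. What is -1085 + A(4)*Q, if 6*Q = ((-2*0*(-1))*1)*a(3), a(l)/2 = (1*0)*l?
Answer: -1085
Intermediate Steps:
a(l) = 0 (a(l) = 2*((1*0)*l) = 2*(0*l) = 2*0 = 0)
A(D) = -63/4 (A(D) = -¾ - 15 = -63/4)
Q = 0 (Q = (((-2*0*(-1))*1)*0)/6 = (((0*(-1))*1)*0)/6 = ((0*1)*0)/6 = (0*0)/6 = (⅙)*0 = 0)
-1085 + A(4)*Q = -1085 - 63/4*0 = -1085 + 0 = -1085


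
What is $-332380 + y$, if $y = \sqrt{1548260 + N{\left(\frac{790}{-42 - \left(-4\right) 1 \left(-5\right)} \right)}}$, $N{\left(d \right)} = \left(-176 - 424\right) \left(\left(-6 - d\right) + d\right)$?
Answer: $-332380 + 2 \sqrt{387965} \approx -3.3113 \cdot 10^{5}$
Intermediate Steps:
$N{\left(d \right)} = 3600$ ($N{\left(d \right)} = \left(-600\right) \left(-6\right) = 3600$)
$y = 2 \sqrt{387965}$ ($y = \sqrt{1548260 + 3600} = \sqrt{1551860} = 2 \sqrt{387965} \approx 1245.7$)
$-332380 + y = -332380 + 2 \sqrt{387965}$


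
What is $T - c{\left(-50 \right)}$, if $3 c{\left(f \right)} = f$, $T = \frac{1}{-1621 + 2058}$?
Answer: $\frac{21853}{1311} \approx 16.669$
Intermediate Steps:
$T = \frac{1}{437} \approx 0.0022883$
$c{\left(f \right)} = \frac{f}{3}$
$T - c{\left(-50 \right)} = \frac{1}{437} - \frac{1}{3} \left(-50\right) = \frac{1}{437} - - \frac{50}{3} = \frac{1}{437} + \frac{50}{3} = \frac{21853}{1311}$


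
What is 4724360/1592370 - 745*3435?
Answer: -407498953339/159237 ≈ -2.5591e+6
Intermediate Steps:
4724360/1592370 - 745*3435 = 4724360*(1/1592370) - 1*2559075 = 472436/159237 - 2559075 = -407498953339/159237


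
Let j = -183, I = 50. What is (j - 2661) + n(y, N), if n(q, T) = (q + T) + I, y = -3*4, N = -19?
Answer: -2825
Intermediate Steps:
y = -12
n(q, T) = 50 + T + q (n(q, T) = (q + T) + 50 = (T + q) + 50 = 50 + T + q)
(j - 2661) + n(y, N) = (-183 - 2661) + (50 - 19 - 12) = -2844 + 19 = -2825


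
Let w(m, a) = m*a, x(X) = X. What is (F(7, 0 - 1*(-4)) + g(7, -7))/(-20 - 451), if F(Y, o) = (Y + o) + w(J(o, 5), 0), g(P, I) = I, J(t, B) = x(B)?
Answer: -4/471 ≈ -0.0084926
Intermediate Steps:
J(t, B) = B
w(m, a) = a*m
F(Y, o) = Y + o (F(Y, o) = (Y + o) + 0*5 = (Y + o) + 0 = Y + o)
(F(7, 0 - 1*(-4)) + g(7, -7))/(-20 - 451) = ((7 + (0 - 1*(-4))) - 7)/(-20 - 451) = ((7 + (0 + 4)) - 7)/(-471) = ((7 + 4) - 7)*(-1/471) = (11 - 7)*(-1/471) = 4*(-1/471) = -4/471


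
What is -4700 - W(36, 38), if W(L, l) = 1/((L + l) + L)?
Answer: -517001/110 ≈ -4700.0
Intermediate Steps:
W(L, l) = 1/(l + 2*L)
-4700 - W(36, 38) = -4700 - 1/(38 + 2*36) = -4700 - 1/(38 + 72) = -4700 - 1/110 = -517001/110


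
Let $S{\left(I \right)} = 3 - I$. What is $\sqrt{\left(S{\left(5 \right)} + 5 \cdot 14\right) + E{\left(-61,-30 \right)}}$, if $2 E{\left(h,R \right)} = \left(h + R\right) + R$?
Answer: $\frac{\sqrt{30}}{2} \approx 2.7386$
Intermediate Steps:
$E{\left(h,R \right)} = R + \frac{h}{2}$ ($E{\left(h,R \right)} = \frac{\left(h + R\right) + R}{2} = \frac{\left(R + h\right) + R}{2} = \frac{h + 2 R}{2} = R + \frac{h}{2}$)
$\sqrt{\left(S{\left(5 \right)} + 5 \cdot 14\right) + E{\left(-61,-30 \right)}} = \sqrt{\left(\left(3 - 5\right) + 5 \cdot 14\right) + \left(-30 + \frac{1}{2} \left(-61\right)\right)} = \sqrt{\left(\left(3 - 5\right) + 70\right) - \frac{121}{2}} = \sqrt{\left(-2 + 70\right) - \frac{121}{2}} = \sqrt{68 - \frac{121}{2}} = \sqrt{\frac{15}{2}} = \frac{\sqrt{30}}{2}$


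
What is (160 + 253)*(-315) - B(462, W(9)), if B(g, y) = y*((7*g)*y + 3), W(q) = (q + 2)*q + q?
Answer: -37851795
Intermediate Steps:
W(q) = q + q*(2 + q) (W(q) = (2 + q)*q + q = q*(2 + q) + q = q + q*(2 + q))
B(g, y) = y*(3 + 7*g*y) (B(g, y) = y*(7*g*y + 3) = y*(3 + 7*g*y))
(160 + 253)*(-315) - B(462, W(9)) = (160 + 253)*(-315) - 9*(3 + 9)*(3 + 7*462*(9*(3 + 9))) = 413*(-315) - 9*12*(3 + 7*462*(9*12)) = -130095 - 108*(3 + 7*462*108) = -130095 - 108*(3 + 349272) = -130095 - 108*349275 = -130095 - 1*37721700 = -130095 - 37721700 = -37851795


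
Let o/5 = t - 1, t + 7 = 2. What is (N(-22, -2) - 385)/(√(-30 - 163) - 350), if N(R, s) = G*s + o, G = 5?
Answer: 148750/122693 + 425*I*√193/122693 ≈ 1.2124 + 0.048122*I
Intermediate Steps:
t = -5 (t = -7 + 2 = -5)
o = -30 (o = 5*(-5 - 1) = 5*(-6) = -30)
N(R, s) = -30 + 5*s (N(R, s) = 5*s - 30 = -30 + 5*s)
(N(-22, -2) - 385)/(√(-30 - 163) - 350) = ((-30 + 5*(-2)) - 385)/(√(-30 - 163) - 350) = ((-30 - 10) - 385)/(√(-193) - 350) = (-40 - 385)/(I*√193 - 350) = -425/(-350 + I*√193)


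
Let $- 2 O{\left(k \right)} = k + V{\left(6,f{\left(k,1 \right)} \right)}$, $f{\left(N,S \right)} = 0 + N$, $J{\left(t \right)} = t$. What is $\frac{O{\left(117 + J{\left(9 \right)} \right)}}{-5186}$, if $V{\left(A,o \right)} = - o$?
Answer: $0$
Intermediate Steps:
$f{\left(N,S \right)} = N$
$O{\left(k \right)} = 0$ ($O{\left(k \right)} = - \frac{k - k}{2} = \left(- \frac{1}{2}\right) 0 = 0$)
$\frac{O{\left(117 + J{\left(9 \right)} \right)}}{-5186} = \frac{0}{-5186} = 0 \left(- \frac{1}{5186}\right) = 0$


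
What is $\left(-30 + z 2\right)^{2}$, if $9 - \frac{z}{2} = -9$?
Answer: $1764$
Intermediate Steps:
$z = 36$ ($z = 18 - -18 = 18 + 18 = 36$)
$\left(-30 + z 2\right)^{2} = \left(-30 + 36 \cdot 2\right)^{2} = \left(-30 + 72\right)^{2} = 42^{2} = 1764$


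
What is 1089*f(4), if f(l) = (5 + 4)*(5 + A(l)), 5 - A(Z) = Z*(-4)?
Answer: 254826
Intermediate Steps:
A(Z) = 5 + 4*Z (A(Z) = 5 - Z*(-4) = 5 - (-4)*Z = 5 + 4*Z)
f(l) = 90 + 36*l (f(l) = (5 + 4)*(5 + (5 + 4*l)) = 9*(10 + 4*l) = 90 + 36*l)
1089*f(4) = 1089*(90 + 36*4) = 1089*(90 + 144) = 1089*234 = 254826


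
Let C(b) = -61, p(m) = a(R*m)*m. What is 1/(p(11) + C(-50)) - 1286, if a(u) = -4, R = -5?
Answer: -135031/105 ≈ -1286.0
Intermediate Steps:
p(m) = -4*m
1/(p(11) + C(-50)) - 1286 = 1/(-4*11 - 61) - 1286 = 1/(-44 - 61) - 1286 = 1/(-105) - 1286 = -1/105 - 1286 = -135031/105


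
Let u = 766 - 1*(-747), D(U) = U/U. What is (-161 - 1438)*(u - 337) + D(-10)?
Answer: -1880423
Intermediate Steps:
D(U) = 1
u = 1513 (u = 766 + 747 = 1513)
(-161 - 1438)*(u - 337) + D(-10) = (-161 - 1438)*(1513 - 337) + 1 = -1599*1176 + 1 = -1880424 + 1 = -1880423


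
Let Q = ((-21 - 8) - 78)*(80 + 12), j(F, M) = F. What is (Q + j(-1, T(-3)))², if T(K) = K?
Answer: 96924025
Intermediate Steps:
Q = -9844 (Q = (-29 - 78)*92 = -107*92 = -9844)
(Q + j(-1, T(-3)))² = (-9844 - 1)² = (-9845)² = 96924025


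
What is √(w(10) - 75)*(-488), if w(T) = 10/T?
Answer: -488*I*√74 ≈ -4197.9*I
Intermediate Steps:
√(w(10) - 75)*(-488) = √(10/10 - 75)*(-488) = √(10*(⅒) - 75)*(-488) = √(1 - 75)*(-488) = √(-74)*(-488) = (I*√74)*(-488) = -488*I*√74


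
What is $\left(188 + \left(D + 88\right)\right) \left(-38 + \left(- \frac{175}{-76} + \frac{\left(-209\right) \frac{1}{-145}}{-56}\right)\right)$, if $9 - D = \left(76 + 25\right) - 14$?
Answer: $- \frac{545624739}{77140} \approx -7073.2$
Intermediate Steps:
$D = -78$ ($D = 9 - \left(\left(76 + 25\right) - 14\right) = 9 - \left(101 - 14\right) = 9 - 87 = -78$)
$\left(188 + \left(D + 88\right)\right) \left(-38 + \left(- \frac{175}{-76} + \frac{\left(-209\right) \frac{1}{-145}}{-56}\right)\right) = \left(188 + \left(-78 + 88\right)\right) \left(-38 + \left(- \frac{175}{-76} + \frac{\left(-209\right) \frac{1}{-145}}{-56}\right)\right) = \left(188 + 10\right) \left(-38 + \left(\left(-175\right) \left(- \frac{1}{76}\right) + \left(-209\right) \left(- \frac{1}{145}\right) \left(- \frac{1}{56}\right)\right)\right) = 198 \left(-38 + \left(\frac{175}{76} + \frac{209}{145} \left(- \frac{1}{56}\right)\right)\right) = 198 \left(-38 + \left(\frac{175}{76} - \frac{209}{8120}\right)\right) = 198 \left(-38 + \frac{351279}{154280}\right) = 198 \left(- \frac{5511361}{154280}\right) = - \frac{545624739}{77140}$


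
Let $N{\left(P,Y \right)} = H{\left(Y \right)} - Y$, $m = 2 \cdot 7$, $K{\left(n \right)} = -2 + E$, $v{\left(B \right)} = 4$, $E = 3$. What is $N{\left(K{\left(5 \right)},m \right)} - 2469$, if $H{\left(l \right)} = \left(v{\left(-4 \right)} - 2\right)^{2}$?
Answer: $-2479$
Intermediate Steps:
$H{\left(l \right)} = 4$ ($H{\left(l \right)} = \left(4 - 2\right)^{2} = 2^{2} = 4$)
$K{\left(n \right)} = 1$ ($K{\left(n \right)} = -2 + 3 = 1$)
$m = 14$
$N{\left(P,Y \right)} = 4 - Y$
$N{\left(K{\left(5 \right)},m \right)} - 2469 = \left(4 - 14\right) - 2469 = -10 - 2469 = -2479$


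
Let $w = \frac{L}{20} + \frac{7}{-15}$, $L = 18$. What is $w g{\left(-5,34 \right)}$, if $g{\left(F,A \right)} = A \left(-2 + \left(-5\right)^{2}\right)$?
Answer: $\frac{5083}{15} \approx 338.87$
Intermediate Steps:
$g{\left(F,A \right)} = 23 A$ ($g{\left(F,A \right)} = A \left(-2 + 25\right) = A 23 = 23 A$)
$w = \frac{13}{30}$ ($w = \frac{18}{20} + \frac{7}{-15} = 18 \cdot \frac{1}{20} + 7 \left(- \frac{1}{15}\right) = \frac{9}{10} - \frac{7}{15} = \frac{13}{30} \approx 0.43333$)
$w g{\left(-5,34 \right)} = \frac{13 \cdot 23 \cdot 34}{30} = \frac{13}{30} \cdot 782 = \frac{5083}{15}$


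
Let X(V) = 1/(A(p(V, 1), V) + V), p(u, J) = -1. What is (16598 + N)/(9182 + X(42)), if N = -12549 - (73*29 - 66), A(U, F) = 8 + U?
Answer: 10878/49991 ≈ 0.21760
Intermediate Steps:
X(V) = 1/(7 + V) (X(V) = 1/((8 - 1) + V) = 1/(7 + V))
N = -14600 (N = -12549 - (2117 - 66) = -12549 - 1*2051 = -12549 - 2051 = -14600)
(16598 + N)/(9182 + X(42)) = (16598 - 14600)/(9182 + 1/(7 + 42)) = 1998/(9182 + 1/49) = 1998/(449919/49) = 1998*(49/449919) = 10878/49991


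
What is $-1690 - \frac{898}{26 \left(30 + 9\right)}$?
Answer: $- \frac{857279}{507} \approx -1690.9$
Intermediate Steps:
$-1690 - \frac{898}{26 \left(30 + 9\right)} = -1690 - \frac{898}{26 \cdot 39} = -1690 - \frac{898}{1014} = -1690 - 898 \cdot \frac{1}{1014} = -1690 - \frac{449}{507} = - \frac{857279}{507}$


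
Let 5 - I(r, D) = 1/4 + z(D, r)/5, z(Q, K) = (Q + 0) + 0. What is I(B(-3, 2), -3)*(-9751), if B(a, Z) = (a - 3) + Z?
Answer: -1043357/20 ≈ -52168.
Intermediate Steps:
z(Q, K) = Q (z(Q, K) = Q + 0 = Q)
B(a, Z) = -3 + Z + a (B(a, Z) = (-3 + a) + Z = -3 + Z + a)
I(r, D) = 19/4 - D/5 (I(r, D) = 5 - (1/4 + D/5) = 5 - (1*(¼) + D*(⅕)) = 5 - (¼ + D/5) = 5 + (-¼ - D/5) = 19/4 - D/5)
I(B(-3, 2), -3)*(-9751) = (19/4 - ⅕*(-3))*(-9751) = (19/4 + ⅗)*(-9751) = (107/20)*(-9751) = -1043357/20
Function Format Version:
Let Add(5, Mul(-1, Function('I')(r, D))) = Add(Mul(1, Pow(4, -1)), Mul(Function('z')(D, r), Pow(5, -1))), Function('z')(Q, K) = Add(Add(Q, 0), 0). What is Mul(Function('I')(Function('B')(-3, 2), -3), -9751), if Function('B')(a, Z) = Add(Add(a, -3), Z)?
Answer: Rational(-1043357, 20) ≈ -52168.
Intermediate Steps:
Function('z')(Q, K) = Q (Function('z')(Q, K) = Add(Q, 0) = Q)
Function('B')(a, Z) = Add(-3, Z, a) (Function('B')(a, Z) = Add(Add(-3, a), Z) = Add(-3, Z, a))
Function('I')(r, D) = Add(Rational(19, 4), Mul(Rational(-1, 5), D)) (Function('I')(r, D) = Add(5, Mul(-1, Add(Mul(1, Pow(4, -1)), Mul(D, Pow(5, -1))))) = Add(5, Mul(-1, Add(Mul(1, Rational(1, 4)), Mul(D, Rational(1, 5))))) = Add(5, Mul(-1, Add(Rational(1, 4), Mul(Rational(1, 5), D)))) = Add(5, Add(Rational(-1, 4), Mul(Rational(-1, 5), D))) = Add(Rational(19, 4), Mul(Rational(-1, 5), D)))
Mul(Function('I')(Function('B')(-3, 2), -3), -9751) = Mul(Add(Rational(19, 4), Mul(Rational(-1, 5), -3)), -9751) = Mul(Add(Rational(19, 4), Rational(3, 5)), -9751) = Mul(Rational(107, 20), -9751) = Rational(-1043357, 20)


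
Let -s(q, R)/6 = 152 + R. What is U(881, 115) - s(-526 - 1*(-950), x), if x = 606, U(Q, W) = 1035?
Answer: 5583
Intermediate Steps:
s(q, R) = -912 - 6*R (s(q, R) = -6*(152 + R) = -912 - 6*R)
U(881, 115) - s(-526 - 1*(-950), x) = 1035 - (-912 - 6*606) = 1035 - (-912 - 3636) = 1035 - 1*(-4548) = 1035 + 4548 = 5583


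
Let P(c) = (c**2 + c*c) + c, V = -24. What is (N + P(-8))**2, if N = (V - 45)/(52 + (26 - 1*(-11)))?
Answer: 112593321/7921 ≈ 14215.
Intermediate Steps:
P(c) = c + 2*c**2 (P(c) = (c**2 + c**2) + c = 2*c**2 + c = c + 2*c**2)
N = -69/89 (N = (-24 - 45)/(52 + (26 - 1*(-11))) = -69/(52 + (26 + 11)) = -69/(52 + 37) = -69/89 ≈ -0.77528)
(N + P(-8))**2 = (-69/89 - 8*(1 + 2*(-8)))**2 = (-69/89 - 8*(1 - 16))**2 = (-69/89 - 8*(-15))**2 = (-69/89 + 120)**2 = (10611/89)**2 = 112593321/7921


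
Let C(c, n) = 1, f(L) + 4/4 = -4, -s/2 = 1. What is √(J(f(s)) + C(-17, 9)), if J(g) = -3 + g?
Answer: I*√7 ≈ 2.6458*I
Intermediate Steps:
s = -2 (s = -2*1 = -2)
f(L) = -5 (f(L) = -1 - 4 = -5)
√(J(f(s)) + C(-17, 9)) = √((-3 - 5) + 1) = √(-8 + 1) = √(-7) = I*√7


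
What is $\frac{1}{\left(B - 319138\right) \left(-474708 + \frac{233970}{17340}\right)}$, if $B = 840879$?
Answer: $- \frac{578}{143151865132925} \approx -4.0377 \cdot 10^{-12}$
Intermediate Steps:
$\frac{1}{\left(B - 319138\right) \left(-474708 + \frac{233970}{17340}\right)} = \frac{1}{\left(840879 - 319138\right) \left(-474708 + \frac{233970}{17340}\right)} = \frac{1}{521741 \left(-474708 + 233970 \cdot \frac{1}{17340}\right)} = \frac{1}{521741 \left(-474708 + \frac{7799}{578}\right)} = \frac{1}{521741 \left(- \frac{274373425}{578}\right)} = \frac{1}{521741} \left(- \frac{578}{274373425}\right) = - \frac{578}{143151865132925}$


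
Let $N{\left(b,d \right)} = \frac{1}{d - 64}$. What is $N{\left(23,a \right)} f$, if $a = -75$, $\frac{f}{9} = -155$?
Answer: $\frac{1395}{139} \approx 10.036$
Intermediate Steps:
$f = -1395$ ($f = 9 \left(-155\right) = -1395$)
$N{\left(b,d \right)} = \frac{1}{-64 + d}$
$N{\left(23,a \right)} f = \frac{1}{-64 - 75} \left(-1395\right) = \frac{1}{-139} \left(-1395\right) = \left(- \frac{1}{139}\right) \left(-1395\right) = \frac{1395}{139}$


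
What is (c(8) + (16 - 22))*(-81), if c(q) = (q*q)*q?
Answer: -40986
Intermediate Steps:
c(q) = q³ (c(q) = q²*q = q³)
(c(8) + (16 - 22))*(-81) = (8³ + (16 - 22))*(-81) = (512 - 6)*(-81) = 506*(-81) = -40986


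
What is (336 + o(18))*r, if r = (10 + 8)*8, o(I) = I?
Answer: 50976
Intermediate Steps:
r = 144 (r = 18*8 = 144)
(336 + o(18))*r = (336 + 18)*144 = 354*144 = 50976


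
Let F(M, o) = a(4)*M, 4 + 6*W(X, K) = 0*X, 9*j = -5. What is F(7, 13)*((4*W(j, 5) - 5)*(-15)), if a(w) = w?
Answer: 3220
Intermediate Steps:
j = -5/9 (j = (⅑)*(-5) = -5/9 ≈ -0.55556)
W(X, K) = -⅔ (W(X, K) = -⅔ + (0*X)/6 = -⅔ + (⅙)*0 = -⅔ + 0 = -⅔)
F(M, o) = 4*M
F(7, 13)*((4*W(j, 5) - 5)*(-15)) = (4*7)*((4*(-⅔) - 5)*(-15)) = 28*((-8/3 - 5)*(-15)) = 28*(-23/3*(-15)) = 28*115 = 3220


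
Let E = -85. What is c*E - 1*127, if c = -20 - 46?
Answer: 5483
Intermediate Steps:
c = -66
c*E - 1*127 = -66*(-85) - 1*127 = 5610 - 127 = 5483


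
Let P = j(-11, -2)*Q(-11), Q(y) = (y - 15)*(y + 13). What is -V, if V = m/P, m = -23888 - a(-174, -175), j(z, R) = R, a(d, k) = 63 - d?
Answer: 24125/104 ≈ 231.97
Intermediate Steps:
Q(y) = (-15 + y)*(13 + y)
P = 104 (P = -2*(-195 + (-11)² - 2*(-11)) = -2*(-195 + 121 + 22) = -2*(-52) = 104)
m = -24125 (m = -23888 - (63 - 1*(-174)) = -23888 - (63 + 174) = -23888 - 1*237 = -23888 - 237 = -24125)
V = -24125/104 ≈ -231.97
-V = -1*(-24125/104) = 24125/104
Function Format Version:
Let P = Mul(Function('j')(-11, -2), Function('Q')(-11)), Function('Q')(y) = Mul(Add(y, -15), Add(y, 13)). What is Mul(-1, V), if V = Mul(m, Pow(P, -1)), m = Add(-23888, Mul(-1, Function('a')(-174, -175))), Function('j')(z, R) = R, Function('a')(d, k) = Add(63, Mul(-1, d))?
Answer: Rational(24125, 104) ≈ 231.97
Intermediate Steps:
Function('Q')(y) = Mul(Add(-15, y), Add(13, y))
P = 104 (P = Mul(-2, Add(-195, Pow(-11, 2), Mul(-2, -11))) = Mul(-2, Add(-195, 121, 22)) = Mul(-2, -52) = 104)
m = -24125 (m = Add(-23888, Mul(-1, Add(63, Mul(-1, -174)))) = Add(-23888, Mul(-1, Add(63, 174))) = Add(-23888, Mul(-1, 237)) = Add(-23888, -237) = -24125)
V = Rational(-24125, 104) (V = Mul(-24125, Pow(104, -1)) = Mul(-24125, Rational(1, 104)) = Rational(-24125, 104) ≈ -231.97)
Mul(-1, V) = Mul(-1, Rational(-24125, 104)) = Rational(24125, 104)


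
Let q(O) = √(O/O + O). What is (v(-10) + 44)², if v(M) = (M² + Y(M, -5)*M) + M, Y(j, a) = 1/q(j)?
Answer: 161504/9 + 2680*I/3 ≈ 17945.0 + 893.33*I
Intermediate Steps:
q(O) = √(1 + O)
Y(j, a) = (1 + j)^(-½) (Y(j, a) = 1/(√(1 + j)) = (1 + j)^(-½))
v(M) = M + M² + M/√(1 + M) (v(M) = (M² + M/√(1 + M)) + M = M + M² + M/√(1 + M))
(v(-10) + 44)² = ((-10 + (-10)² - 10/√(1 - 10)) + 44)² = ((-10 + 100 - (-10)*I/3) + 44)² = ((-10 + 100 + 10*I/3) + 44)² = ((90 + 10*I/3) + 44)² = (134 + 10*I/3)²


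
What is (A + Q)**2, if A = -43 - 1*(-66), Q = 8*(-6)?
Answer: 625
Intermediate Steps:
Q = -48
A = 23 (A = -43 + 66 = 23)
(A + Q)**2 = (23 - 48)**2 = (-25)**2 = 625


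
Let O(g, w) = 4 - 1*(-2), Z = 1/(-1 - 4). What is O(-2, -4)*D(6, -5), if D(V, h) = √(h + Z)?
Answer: 6*I*√130/5 ≈ 13.682*I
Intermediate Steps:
Z = -⅕ (Z = 1/(-5) = -⅕ ≈ -0.20000)
O(g, w) = 6 (O(g, w) = 4 + 2 = 6)
D(V, h) = √(-⅕ + h) (D(V, h) = √(h - ⅕) = √(-⅕ + h))
O(-2, -4)*D(6, -5) = 6*(√(-5 + 25*(-5))/5) = 6*(√(-5 - 125)/5) = 6*(√(-130)/5) = 6*((I*√130)/5) = 6*(I*√130/5) = 6*I*√130/5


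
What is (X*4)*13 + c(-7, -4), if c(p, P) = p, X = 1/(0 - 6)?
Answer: -47/3 ≈ -15.667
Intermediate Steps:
X = -⅙ (X = 1/(-6) = -⅙ ≈ -0.16667)
(X*4)*13 + c(-7, -4) = -⅙*4*13 - 7 = -⅔*13 - 7 = -26/3 - 7 = -47/3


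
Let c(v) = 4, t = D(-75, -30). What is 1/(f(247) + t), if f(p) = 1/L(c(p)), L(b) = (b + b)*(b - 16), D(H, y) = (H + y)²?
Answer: 96/1058399 ≈ 9.0703e-5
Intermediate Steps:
t = 11025 (t = (-75 - 30)² = (-105)² = 11025)
L(b) = 2*b*(-16 + b) (L(b) = (2*b)*(-16 + b) = 2*b*(-16 + b))
f(p) = -1/96 (f(p) = 1/(2*4*(-16 + 4)) = 1/(2*4*(-12)) = 1/(-96) = -1/96)
1/(f(247) + t) = 1/(-1/96 + 11025) = 1/(1058399/96) = 96/1058399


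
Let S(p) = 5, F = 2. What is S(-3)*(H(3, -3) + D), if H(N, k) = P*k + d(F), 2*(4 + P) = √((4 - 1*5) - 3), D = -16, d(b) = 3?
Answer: -5 - 15*I ≈ -5.0 - 15.0*I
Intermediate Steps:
P = -4 + I (P = -4 + √((4 - 1*5) - 3)/2 = -4 + √((4 - 5) - 3)/2 = -4 + √(-1 - 3)/2 = -4 + √(-4)/2 = -4 + (2*I)/2 = -4 + I ≈ -4.0 + 1.0*I)
H(N, k) = 3 + k*(-4 + I) (H(N, k) = (-4 + I)*k + 3 = k*(-4 + I) + 3 = 3 + k*(-4 + I))
S(-3)*(H(3, -3) + D) = 5*((3 - 1*(-3)*(4 - I)) - 16) = 5*((3 + (12 - 3*I)) - 16) = 5*((15 - 3*I) - 16) = 5*(-1 - 3*I) = -5 - 15*I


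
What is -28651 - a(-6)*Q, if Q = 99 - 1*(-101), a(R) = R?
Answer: -27451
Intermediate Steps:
Q = 200 (Q = 99 + 101 = 200)
-28651 - a(-6)*Q = -28651 - (-6)*200 = -28651 - 1*(-1200) = -28651 + 1200 = -27451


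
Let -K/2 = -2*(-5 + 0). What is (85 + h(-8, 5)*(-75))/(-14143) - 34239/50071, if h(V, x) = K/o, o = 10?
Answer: -496008862/708154153 ≈ -0.70043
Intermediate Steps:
K = -20 (K = -(-4)*(-5 + 0) = -(-4)*(-5) = -2*10 = -20)
h(V, x) = -2 (h(V, x) = -20/10 = -20*⅒ = -2)
(85 + h(-8, 5)*(-75))/(-14143) - 34239/50071 = (85 - 2*(-75))/(-14143) - 34239/50071 = (85 + 150)*(-1/14143) - 34239*1/50071 = 235*(-1/14143) - 34239/50071 = -235/14143 - 34239/50071 = -496008862/708154153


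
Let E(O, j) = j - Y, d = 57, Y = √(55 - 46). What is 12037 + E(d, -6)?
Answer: 12028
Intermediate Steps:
Y = 3 (Y = √9 = 3)
E(O, j) = -3 + j (E(O, j) = j - 1*3 = j - 3 = -3 + j)
12037 + E(d, -6) = 12037 + (-3 - 6) = 12037 - 9 = 12028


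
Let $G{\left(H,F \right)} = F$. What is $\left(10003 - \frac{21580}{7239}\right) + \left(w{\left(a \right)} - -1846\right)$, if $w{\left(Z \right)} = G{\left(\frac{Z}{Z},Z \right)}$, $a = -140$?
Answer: $\frac{84739871}{7239} \approx 11706.0$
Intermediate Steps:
$w{\left(Z \right)} = Z$
$\left(10003 - \frac{21580}{7239}\right) + \left(w{\left(a \right)} - -1846\right) = \left(10003 - \frac{21580}{7239}\right) - -1706 = \left(10003 - \frac{21580}{7239}\right) + \left(-140 + 1846\right) = \left(10003 - \frac{21580}{7239}\right) + 1706 = \frac{72390137}{7239} + 1706 = \frac{84739871}{7239}$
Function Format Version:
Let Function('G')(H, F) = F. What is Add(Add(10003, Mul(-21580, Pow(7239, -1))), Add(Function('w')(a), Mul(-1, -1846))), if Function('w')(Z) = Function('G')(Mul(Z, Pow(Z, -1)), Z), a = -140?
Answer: Rational(84739871, 7239) ≈ 11706.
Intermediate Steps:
Function('w')(Z) = Z
Add(Add(10003, Mul(-21580, Pow(7239, -1))), Add(Function('w')(a), Mul(-1, -1846))) = Add(Add(10003, Mul(-21580, Pow(7239, -1))), Add(-140, Mul(-1, -1846))) = Add(Add(10003, Mul(-21580, Rational(1, 7239))), Add(-140, 1846)) = Add(Add(10003, Rational(-21580, 7239)), 1706) = Add(Rational(72390137, 7239), 1706) = Rational(84739871, 7239)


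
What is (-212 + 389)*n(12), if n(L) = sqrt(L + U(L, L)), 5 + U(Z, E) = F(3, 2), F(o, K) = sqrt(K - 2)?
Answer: 177*sqrt(7) ≈ 468.30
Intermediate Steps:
F(o, K) = sqrt(-2 + K)
U(Z, E) = -5 (U(Z, E) = -5 + sqrt(-2 + 2) = -5 + sqrt(0) = -5 + 0 = -5)
n(L) = sqrt(-5 + L) (n(L) = sqrt(L - 5) = sqrt(-5 + L))
(-212 + 389)*n(12) = (-212 + 389)*sqrt(-5 + 12) = 177*sqrt(7)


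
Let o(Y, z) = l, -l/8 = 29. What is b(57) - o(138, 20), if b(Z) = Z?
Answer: 289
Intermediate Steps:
l = -232 (l = -8*29 = -232)
o(Y, z) = -232
b(57) - o(138, 20) = 57 - 1*(-232) = 57 + 232 = 289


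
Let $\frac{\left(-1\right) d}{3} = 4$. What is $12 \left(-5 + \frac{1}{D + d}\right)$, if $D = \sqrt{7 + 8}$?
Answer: $- \frac{2628}{43} - \frac{4 \sqrt{15}}{43} \approx -61.477$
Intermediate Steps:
$d = -12$ ($d = \left(-3\right) 4 = -12$)
$D = \sqrt{15} \approx 3.873$
$12 \left(-5 + \frac{1}{D + d}\right) = 12 \left(-5 + \frac{1}{\sqrt{15} - 12}\right) = 12 \left(-5 + \frac{1}{-12 + \sqrt{15}}\right) = -60 + \frac{12}{-12 + \sqrt{15}}$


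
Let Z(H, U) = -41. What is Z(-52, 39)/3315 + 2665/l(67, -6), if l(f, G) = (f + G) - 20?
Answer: 215434/3315 ≈ 64.988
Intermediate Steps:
l(f, G) = -20 + G + f (l(f, G) = (G + f) - 20 = -20 + G + f)
Z(-52, 39)/3315 + 2665/l(67, -6) = -41/3315 + 2665/(-20 - 6 + 67) = -41*1/3315 + 2665/41 = -41/3315 + 2665*(1/41) = -41/3315 + 65 = 215434/3315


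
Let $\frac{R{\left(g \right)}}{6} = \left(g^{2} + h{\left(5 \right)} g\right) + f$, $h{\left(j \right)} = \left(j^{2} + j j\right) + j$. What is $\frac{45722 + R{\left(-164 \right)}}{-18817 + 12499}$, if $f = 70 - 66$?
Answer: $- \frac{76501}{3159} \approx -24.217$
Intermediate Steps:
$f = 4$
$h{\left(j \right)} = j + 2 j^{2}$ ($h{\left(j \right)} = \left(j^{2} + j^{2}\right) + j = 2 j^{2} + j = j + 2 j^{2}$)
$R{\left(g \right)} = 24 + 6 g^{2} + 330 g$ ($R{\left(g \right)} = 6 \left(\left(g^{2} + 5 \left(1 + 2 \cdot 5\right) g\right) + 4\right) = 6 \left(\left(g^{2} + 5 \left(1 + 10\right) g\right) + 4\right) = 6 \left(\left(g^{2} + 5 \cdot 11 g\right) + 4\right) = 6 \left(\left(g^{2} + 55 g\right) + 4\right) = 6 \left(4 + g^{2} + 55 g\right) = 24 + 6 g^{2} + 330 g$)
$\frac{45722 + R{\left(-164 \right)}}{-18817 + 12499} = \frac{45722 + \left(24 + 6 \left(-164\right)^{2} + 330 \left(-164\right)\right)}{-18817 + 12499} = \frac{45722 + \left(24 + 6 \cdot 26896 - 54120\right)}{-6318} = \left(45722 + \left(24 + 161376 - 54120\right)\right) \left(- \frac{1}{6318}\right) = \left(45722 + 107280\right) \left(- \frac{1}{6318}\right) = 153002 \left(- \frac{1}{6318}\right) = - \frac{76501}{3159}$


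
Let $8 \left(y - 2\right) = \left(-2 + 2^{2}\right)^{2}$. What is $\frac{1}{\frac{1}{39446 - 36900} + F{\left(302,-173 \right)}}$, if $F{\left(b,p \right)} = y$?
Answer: $\frac{1273}{3183} \approx 0.39994$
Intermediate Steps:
$y = \frac{5}{2}$ ($y = 2 + \frac{\left(-2 + 2^{2}\right)^{2}}{8} = 2 + \frac{\left(-2 + 4\right)^{2}}{8} = 2 + \frac{2^{2}}{8} = 2 + \frac{1}{8} \cdot 4 = 2 + \frac{1}{2} = \frac{5}{2} \approx 2.5$)
$F{\left(b,p \right)} = \frac{5}{2}$
$\frac{1}{\frac{1}{39446 - 36900} + F{\left(302,-173 \right)}} = \frac{1}{\frac{1}{39446 - 36900} + \frac{5}{2}} = \frac{1}{\frac{1}{2546} + \frac{5}{2}} = \frac{1}{\frac{3183}{1273}} = \frac{1273}{3183}$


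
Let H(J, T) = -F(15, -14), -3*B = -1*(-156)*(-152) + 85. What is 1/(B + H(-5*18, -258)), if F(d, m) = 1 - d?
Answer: 3/23669 ≈ 0.00012675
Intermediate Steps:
B = 23627/3 (B = -(-1*(-156)*(-152) + 85)/3 = -(156*(-152) + 85)/3 = -(-23712 + 85)/3 = -1/3*(-23627) = 23627/3 ≈ 7875.7)
H(J, T) = 14 (H(J, T) = -(1 - 1*15) = -(1 - 15) = -1*(-14) = 14)
1/(B + H(-5*18, -258)) = 1/(23627/3 + 14) = 1/(23669/3) = 3/23669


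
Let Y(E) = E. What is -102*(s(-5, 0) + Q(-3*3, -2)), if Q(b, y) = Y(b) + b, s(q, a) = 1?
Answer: 1734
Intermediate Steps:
Q(b, y) = 2*b (Q(b, y) = b + b = 2*b)
-102*(s(-5, 0) + Q(-3*3, -2)) = -102*(1 + 2*(-3*3)) = -102*(1 + 2*(-9)) = -102*(1 - 18) = -102*(-17) = 1734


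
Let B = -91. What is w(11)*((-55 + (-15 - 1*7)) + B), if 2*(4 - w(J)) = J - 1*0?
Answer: 252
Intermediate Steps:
w(J) = 4 - J/2 (w(J) = 4 - (J - 1*0)/2 = 4 - (J + 0)/2 = 4 - J/2)
w(11)*((-55 + (-15 - 1*7)) + B) = (4 - ½*11)*((-55 + (-15 - 1*7)) - 91) = (4 - 11/2)*((-55 + (-15 - 7)) - 91) = -3*((-55 - 22) - 91)/2 = -3*(-77 - 91)/2 = -3/2*(-168) = 252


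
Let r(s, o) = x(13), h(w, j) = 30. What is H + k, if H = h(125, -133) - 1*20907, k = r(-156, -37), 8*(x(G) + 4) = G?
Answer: -167035/8 ≈ -20879.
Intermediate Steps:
x(G) = -4 + G/8
r(s, o) = -19/8 (r(s, o) = -4 + (1/8)*13 = -4 + 13/8 = -19/8)
k = -19/8 ≈ -2.3750
H = -20877 (H = 30 - 1*20907 = 30 - 20907 = -20877)
H + k = -20877 - 19/8 = -167035/8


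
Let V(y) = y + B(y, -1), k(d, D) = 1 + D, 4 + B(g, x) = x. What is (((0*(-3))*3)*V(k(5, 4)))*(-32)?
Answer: 0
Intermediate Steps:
B(g, x) = -4 + x
V(y) = -5 + y (V(y) = y + (-4 - 1) = y - 5 = -5 + y)
(((0*(-3))*3)*V(k(5, 4)))*(-32) = (((0*(-3))*3)*(-5 + (1 + 4)))*(-32) = ((0*3)*(-5 + 5))*(-32) = (0*0)*(-32) = 0*(-32) = 0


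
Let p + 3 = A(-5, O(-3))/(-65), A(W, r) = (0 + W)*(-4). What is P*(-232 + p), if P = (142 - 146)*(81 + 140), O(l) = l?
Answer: 208012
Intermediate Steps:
A(W, r) = -4*W (A(W, r) = W*(-4) = -4*W)
p = -43/13 (p = -3 - 4*(-5)/(-65) = -3 + 20*(-1/65) = -3 - 4/13 = -43/13 ≈ -3.3077)
P = -884 (P = -4*221 = -884)
P*(-232 + p) = -884*(-232 - 43/13) = -884*(-3059/13) = 208012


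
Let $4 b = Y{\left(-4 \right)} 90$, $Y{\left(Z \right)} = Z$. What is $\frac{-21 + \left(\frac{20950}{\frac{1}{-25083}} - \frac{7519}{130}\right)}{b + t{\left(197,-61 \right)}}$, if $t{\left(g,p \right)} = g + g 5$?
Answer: $- \frac{9759080107}{20280} \approx -4.8122 \cdot 10^{5}$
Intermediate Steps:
$t{\left(g,p \right)} = 6 g$ ($t{\left(g,p \right)} = g + 5 g = 6 g$)
$b = -90$ ($b = \frac{\left(-4\right) 90}{4} = \frac{1}{4} \left(-360\right) = -90$)
$\frac{-21 + \left(\frac{20950}{\frac{1}{-25083}} - \frac{7519}{130}\right)}{b + t{\left(197,-61 \right)}} = \frac{-21 + \left(\frac{20950}{\frac{1}{-25083}} - \frac{7519}{130}\right)}{-90 + 6 \cdot 197} = \frac{-21 + \left(\frac{20950}{- \frac{1}{25083}} - \frac{7519}{130}\right)}{-90 + 1182} = \frac{-21 + \left(20950 \left(-25083\right) - \frac{7519}{130}\right)}{1092} = \left(-21 - \frac{68313558019}{130}\right) \frac{1}{1092} = \left(- \frac{68313560749}{130}\right) \frac{1}{1092} = - \frac{9759080107}{20280}$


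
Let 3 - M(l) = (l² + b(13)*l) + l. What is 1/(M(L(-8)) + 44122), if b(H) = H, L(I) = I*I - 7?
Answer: 1/40078 ≈ 2.4951e-5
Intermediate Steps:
L(I) = -7 + I² (L(I) = I² - 7 = -7 + I²)
M(l) = 3 - l² - 14*l (M(l) = 3 - ((l² + 13*l) + l) = 3 - (l² + 14*l) = 3 + (-l² - 14*l) = 3 - l² - 14*l)
1/(M(L(-8)) + 44122) = 1/((3 - (-7 + (-8)²)² - 14*(-7 + (-8)²)) + 44122) = 1/((3 - (-7 + 64)² - 14*(-7 + 64)) + 44122) = 1/((3 - 1*57² - 14*57) + 44122) = 1/((3 - 1*3249 - 798) + 44122) = 1/((3 - 3249 - 798) + 44122) = 1/(-4044 + 44122) = 1/40078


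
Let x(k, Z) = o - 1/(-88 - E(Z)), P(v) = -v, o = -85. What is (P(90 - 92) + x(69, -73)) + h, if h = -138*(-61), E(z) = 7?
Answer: 791826/95 ≈ 8335.0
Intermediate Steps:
h = 8418
x(k, Z) = -8074/95 (x(k, Z) = -85 - 1/(-88 - 1*7) = -85 - 1/(-88 - 7) = -85 - 1/(-95) = -85 - 1*(-1/95) = -85 + 1/95 = -8074/95)
(P(90 - 92) + x(69, -73)) + h = (-(90 - 92) - 8074/95) + 8418 = (-1*(-2) - 8074/95) + 8418 = (2 - 8074/95) + 8418 = -7884/95 + 8418 = 791826/95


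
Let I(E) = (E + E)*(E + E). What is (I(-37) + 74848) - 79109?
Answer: 1215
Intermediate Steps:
I(E) = 4*E² (I(E) = (2*E)*(2*E) = 4*E²)
(I(-37) + 74848) - 79109 = (4*(-37)² + 74848) - 79109 = (4*1369 + 74848) - 79109 = (5476 + 74848) - 79109 = 80324 - 79109 = 1215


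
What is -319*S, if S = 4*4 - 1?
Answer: -4785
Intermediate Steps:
S = 15 (S = 16 - 1 = 15)
-319*S = -319*15 = -4785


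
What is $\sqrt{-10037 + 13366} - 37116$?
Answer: $-37116 + \sqrt{3329} \approx -37058.0$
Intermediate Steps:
$\sqrt{-10037 + 13366} - 37116 = \sqrt{3329} - 37116 = -37116 + \sqrt{3329}$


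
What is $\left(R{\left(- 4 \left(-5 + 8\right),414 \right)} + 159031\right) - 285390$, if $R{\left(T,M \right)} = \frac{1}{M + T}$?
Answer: $- \frac{50796317}{402} \approx -1.2636 \cdot 10^{5}$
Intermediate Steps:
$\left(R{\left(- 4 \left(-5 + 8\right),414 \right)} + 159031\right) - 285390 = \left(\frac{1}{414 - 4 \left(-5 + 8\right)} + 159031\right) - 285390 = \left(\frac{1}{414 - 12} + 159031\right) - 285390 = \left(\frac{1}{402} + 159031\right) - 285390 = \frac{63930463}{402} - 285390 = - \frac{50796317}{402}$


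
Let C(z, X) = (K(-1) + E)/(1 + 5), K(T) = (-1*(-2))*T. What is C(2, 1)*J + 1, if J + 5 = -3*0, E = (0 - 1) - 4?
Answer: 41/6 ≈ 6.8333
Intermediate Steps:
E = -5 (E = -1 - 4 = -5)
K(T) = 2*T
C(z, X) = -7/6 (C(z, X) = (2*(-1) - 5)/(1 + 5) = (-2 - 5)/6 = -7*⅙ = -7/6)
J = -5 (J = -5 - 3*0 = -5 + 0 = -5)
C(2, 1)*J + 1 = -7/6*(-5) + 1 = 35/6 + 1 = 41/6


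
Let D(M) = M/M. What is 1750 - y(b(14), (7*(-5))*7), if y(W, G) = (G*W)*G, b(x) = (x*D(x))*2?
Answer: -1678950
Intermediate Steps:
D(M) = 1
b(x) = 2*x (b(x) = (x*1)*2 = x*2 = 2*x)
y(W, G) = W*G²
1750 - y(b(14), (7*(-5))*7) = 1750 - 2*14*((7*(-5))*7)² = 1750 - 28*(-35*7)² = 1750 - 28*(-245)² = 1750 - 28*60025 = 1750 - 1*1680700 = 1750 - 1680700 = -1678950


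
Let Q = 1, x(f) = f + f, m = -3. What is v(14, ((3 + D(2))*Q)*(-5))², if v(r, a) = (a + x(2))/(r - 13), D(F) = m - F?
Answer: 196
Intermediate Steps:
x(f) = 2*f
D(F) = -3 - F
v(r, a) = (4 + a)/(-13 + r) (v(r, a) = (a + 2*2)/(r - 13) = (a + 4)/(-13 + r) = (4 + a)/(-13 + r))
v(14, ((3 + D(2))*Q)*(-5))² = ((4 + ((3 + (-3 - 1*2))*1)*(-5))/(-13 + 14))² = ((4 + ((3 + (-3 - 2))*1)*(-5))/1)² = (1*(4 + ((3 - 5)*1)*(-5)))² = (1*(4 - 2*1*(-5)))² = (1*(4 - 2*(-5)))² = (1*(4 + 10))² = (1*14)² = 14² = 196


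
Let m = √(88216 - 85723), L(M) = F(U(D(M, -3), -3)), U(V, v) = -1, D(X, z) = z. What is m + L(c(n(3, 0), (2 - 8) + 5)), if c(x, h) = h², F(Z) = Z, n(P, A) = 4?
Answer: -1 + 3*√277 ≈ 48.930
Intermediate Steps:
L(M) = -1
m = 3*√277 (m = √2493 = 3*√277 ≈ 49.930)
m + L(c(n(3, 0), (2 - 8) + 5)) = 3*√277 - 1 = -1 + 3*√277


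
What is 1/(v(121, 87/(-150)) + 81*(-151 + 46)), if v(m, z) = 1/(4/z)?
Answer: -200/1701029 ≈ -0.00011758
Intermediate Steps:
v(m, z) = z/4
1/(v(121, 87/(-150)) + 81*(-151 + 46)) = 1/((87/(-150))/4 + 81*(-151 + 46)) = 1/((87*(-1/150))/4 + 81*(-105)) = 1/((¼)*(-29/50) - 8505) = 1/(-29/200 - 8505) = 1/(-1701029/200) = -200/1701029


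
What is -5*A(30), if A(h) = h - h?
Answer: 0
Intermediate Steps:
A(h) = 0
-5*A(30) = -5*0 = 0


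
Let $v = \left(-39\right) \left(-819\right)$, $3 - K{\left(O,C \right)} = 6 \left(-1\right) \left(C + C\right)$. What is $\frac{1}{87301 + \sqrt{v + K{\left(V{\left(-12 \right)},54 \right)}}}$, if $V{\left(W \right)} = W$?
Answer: $\frac{87301}{7621432009} - \frac{4 \sqrt{2037}}{7621432009} \approx 1.1431 \cdot 10^{-5}$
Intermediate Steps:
$K{\left(O,C \right)} = 3 + 12 C$ ($K{\left(O,C \right)} = 3 - 6 \left(-1\right) \left(C + C\right) = 3 - - 6 \cdot 2 C = 3 - - 12 C = 3 + 12 C$)
$v = 31941$
$\frac{1}{87301 + \sqrt{v + K{\left(V{\left(-12 \right)},54 \right)}}} = \frac{1}{87301 + \sqrt{31941 + \left(3 + 12 \cdot 54\right)}} = \frac{1}{87301 + \sqrt{31941 + \left(3 + 648\right)}} = \frac{1}{87301 + \sqrt{31941 + 651}} = \frac{1}{87301 + \sqrt{32592}} = \frac{1}{87301 + 4 \sqrt{2037}}$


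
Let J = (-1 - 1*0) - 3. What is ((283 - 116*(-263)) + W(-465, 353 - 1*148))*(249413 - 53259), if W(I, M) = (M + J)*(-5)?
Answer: 5842643044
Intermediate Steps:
J = -4 (J = (-1 + 0) - 3 = -1 - 3 = -4)
W(I, M) = 20 - 5*M (W(I, M) = (M - 4)*(-5) = (-4 + M)*(-5) = 20 - 5*M)
((283 - 116*(-263)) + W(-465, 353 - 1*148))*(249413 - 53259) = ((283 - 116*(-263)) + (20 - 5*(353 - 1*148)))*(249413 - 53259) = ((283 + 30508) + (20 - 5*(353 - 148)))*196154 = (30791 + (20 - 5*205))*196154 = (30791 + (20 - 1025))*196154 = (30791 - 1005)*196154 = 29786*196154 = 5842643044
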